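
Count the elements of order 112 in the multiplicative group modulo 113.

48

φ(113) = 113 − 1 = 112 = 2^4 · 7.
Since (Z/113Z)^× is cyclic of order 112, the number of elements of order d is φ(d) when d | 112 and 0 otherwise.
112 = 2^4 · 7 divides 112, and φ(112) = 48.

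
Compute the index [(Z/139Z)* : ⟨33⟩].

By Lagrange's theorem, ord_139(33) divides φ(139) = 139 − 1 = 138 = 2 · 3 · 23.
Divisors of 138: 1, 2, 3, 6, 23, 46, 69, 138.
Compute 33^d (mod 139) for the divisors d until we hit 1:
33^1 ≡ 33
33^2 ≡ 116
33^3 ≡ 75
33^6 ≡ 65
33^23 ≡ 138
33^46 ≡ 1
Thus |⟨33⟩| = ord(33) = 46.
Index = |(Z/139Z)^×| / |⟨33⟩| = 138 / 46 = 3.

3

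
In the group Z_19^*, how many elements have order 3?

2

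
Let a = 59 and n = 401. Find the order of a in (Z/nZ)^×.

400

The order of 59 must divide φ(401) = 401 − 1 = 400 = 2^4 · 5^2.
Divisors of 400: 1, 2, 4, 5, 8, 10, 16, 20, 25, 40, 50, 80, 100, 200, 400.
Test each divisor d:
59^1 ≡ 59 (mod 401)
59^2 ≡ 273 (mod 401)
59^4 ≡ 344 (mod 401)
59^5 ≡ 246 (mod 401)
59^8 ≡ 41 (mod 401)
59^10 ≡ 366 (mod 401)
59^16 ≡ 77 (mod 401)
59^20 ≡ 22 (mod 401)
59^25 ≡ 199 (mod 401)
59^40 ≡ 83 (mod 401)
59^50 ≡ 303 (mod 401)
59^80 ≡ 72 (mod 401)
59^100 ≡ 381 (mod 401)
59^200 ≡ 400 (mod 401)
59^400 ≡ 1 (mod 401) ✓
So ord_401(59) = 400.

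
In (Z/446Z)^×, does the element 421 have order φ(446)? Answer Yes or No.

φ(446) = φ(2)·φ(223) = 1·222 = 222 = 2 · 3 · 37.
Test 421^(222/q) mod 446 for each prime factor q of 222:
421^111 ≡ 445 (mod 446)  [q = 2: ≢ 1 ✓]
421^74 ≡ 183 (mod 446)  [q = 3: ≢ 1 ✓]
421^6 ≡ 225 (mod 446)  [q = 37: ≢ 1 ✓]
All checks pass, so 421 has order 222 and is a primitive root modulo 446.

Yes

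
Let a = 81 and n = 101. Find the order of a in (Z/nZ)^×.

25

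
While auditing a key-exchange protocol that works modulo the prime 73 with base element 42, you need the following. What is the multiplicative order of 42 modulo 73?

72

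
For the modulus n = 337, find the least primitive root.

φ(337) = 337 − 1 = 336 = 2^4 · 3 · 7.
Test candidates g = 2, 3, … against the prime factors q ∈ {2, 3, 7} of φ(337): g is a generator iff g^(336/q) ≢ 1 for every such q.
g = 2: 2^168 ≡ 1 — hits 1, so not a primitive root.
g = 3: 3^168 ≡ 1 — hits 1, so not a primitive root.
g = 4: 4^168 ≡ 1 — hits 1, so not a primitive root.
g = 5: 5^168 ≡ 336; 5^112 ≡ 1 — hits 1, so not a primitive root.
g = 6: 6^168 ≡ 1 — hits 1, so not a primitive root.
g = 7: 7^168 ≡ 1 — hits 1, so not a primitive root.
g = 8: 8^168 ≡ 1 — hits 1, so not a primitive root.
g = 9: 9^168 ≡ 1 — hits 1, so not a primitive root.
g = 10: 10^168 ≡ 336; 10^112 ≡ 128; 10^48 ≡ 175 — none is 1, so 10 is a primitive root.
The smallest primitive root modulo 337 is 10.

10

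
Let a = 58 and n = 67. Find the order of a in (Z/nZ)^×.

By Lagrange's theorem, ord_67(58) divides φ(67) = 67 − 1 = 66 = 2 · 3 · 11.
Divisors of 66: 1, 2, 3, 6, 11, 22, 33, 66.
Test each divisor d:
58^1 ≡ 58 (mod 67)
58^2 ≡ 14 (mod 67)
58^3 ≡ 8 (mod 67)
58^6 ≡ 64 (mod 67)
58^11 ≡ 66 (mod 67)
58^22 ≡ 1 (mod 67) ✓
Hence ord(58) = 22.

22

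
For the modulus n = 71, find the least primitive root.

φ(71) = 71 − 1 = 70 = 2 · 5 · 7.
g is a primitive root iff g^(70/q) ≢ 1 (mod 71) for each prime q ∈ {2, 5, 7}.
g = 2: 2^35 ≡ 1 — hits 1, so not a primitive root.
g = 3: 3^35 ≡ 1 — hits 1, so not a primitive root.
g = 4: 4^35 ≡ 1 — hits 1, so not a primitive root.
g = 5: 5^35 ≡ 1 — hits 1, so not a primitive root.
g = 6: 6^35 ≡ 1 — hits 1, so not a primitive root.
g = 7: 7^35 ≡ 70; 7^14 ≡ 54; 7^10 ≡ 45 — none is 1, so 7 is a primitive root.
The smallest primitive root modulo 71 is 7.

7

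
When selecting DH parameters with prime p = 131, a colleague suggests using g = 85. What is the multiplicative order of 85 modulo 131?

ord(85) | φ(131) = 131 − 1 = 130 = 2 · 5 · 13.
Divisors of 130: 1, 2, 5, 10, 13, 26, 65, 130.
Check 85^d mod 131 for each divisor in increasing order:
85^1 ≡ 85 (mod 131)
85^2 ≡ 20 (mod 131)
85^5 ≡ 71 (mod 131)
85^10 ≡ 63 (mod 131)
85^13 ≡ 73 (mod 131)
85^26 ≡ 89 (mod 131)
85^65 ≡ 130 (mod 131)
85^130 ≡ 1 (mod 131) ✓
Therefore the multiplicative order of 85 modulo 131 is 130.

130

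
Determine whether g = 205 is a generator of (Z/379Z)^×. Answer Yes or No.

No

φ(379) = 379 − 1 = 378 = 2 · 3^3 · 7.
It suffices to check that the order of 205 is not a proper divisor of 378: compute 205^(378/q) for q ∈ {2, 3, 7}.
205^189 ≡ 1 (mod 379)  [q = 2: ≡ 1 ✗]
205^126 ≡ 1 (mod 379)  [q = 3: ≡ 1 ✗]
205^54 ≡ 125 (mod 379)  [q = 7: ≢ 1 ✓]
205^189 ≡ 1 shows ord(205) | 189, strictly less than φ(379); not a primitive root.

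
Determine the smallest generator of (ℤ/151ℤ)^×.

6

φ(151) = 151 − 1 = 150 = 2 · 3 · 5^2.
g is a primitive root iff g^(150/q) ≢ 1 (mod 151) for each prime q ∈ {2, 3, 5}.
g = 2: 2^75 ≡ 1 — hits 1, so not a primitive root.
g = 3: 3^75 ≡ 150; 3^50 ≡ 1 — hits 1, so not a primitive root.
g = 4: 4^75 ≡ 1 — hits 1, so not a primitive root.
g = 5: 5^75 ≡ 1 — hits 1, so not a primitive root.
g = 6: 6^75 ≡ 150; 6^50 ≡ 32; 6^30 ≡ 59 — none is 1, so 6 is a primitive root.
The smallest primitive root modulo 151 is 6.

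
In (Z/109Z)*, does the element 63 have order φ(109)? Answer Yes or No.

No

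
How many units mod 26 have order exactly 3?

φ(26) = φ(2)·φ(13) = 1·12 = 12 = 2^2 · 3.
Since (Z/26Z)^× is cyclic of order 12, the number of elements of order d is φ(d) when d | 12 and 0 otherwise.
3 | 12, and φ(3) = 3 − 1 = 2.

2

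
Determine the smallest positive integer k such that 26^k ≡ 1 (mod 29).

The order of 26 must divide φ(29) = 29 − 1 = 28 = 2^2 · 7.
Divisors of 28: 1, 2, 4, 7, 14, 28.
Check 26^d mod 29 for each divisor in increasing order:
26^1 ≡ 26
26^2 ≡ 9
26^4 ≡ 23
26^7 ≡ 17
26^14 ≡ 28
26^28 ≡ 1
The smallest such exponent is 28, so the order of 26 is 28.

28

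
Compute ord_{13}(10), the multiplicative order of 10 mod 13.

ord(10) | φ(13) = 13 − 1 = 12 = 2^2 · 3.
Divisors of 12: 1, 2, 3, 4, 6, 12.
Evaluate successive powers at the divisors of 12:
10^1 ≡ 10 (mod 13)
10^2 ≡ 9 (mod 13)
10^3 ≡ 12 (mod 13)
10^4 ≡ 3 (mod 13)
10^6 ≡ 1 (mod 13) ✓
The smallest such exponent is 6, so the order of 10 is 6.

6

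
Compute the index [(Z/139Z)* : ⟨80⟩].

By Lagrange's theorem, ord_139(80) divides φ(139) = 139 − 1 = 138 = 2 · 3 · 23.
Divisors of 138: 1, 2, 3, 6, 23, 46, 69, 138.
Evaluate successive powers at the divisors of 138:
80^1 ≡ 80
80^2 ≡ 6
80^3 ≡ 63
80^6 ≡ 77
80^23 ≡ 1
So ord_139(80) = 23, hence |⟨80⟩| = 23.
The index is φ(139) / ord(80) = 138 / 23 = 6.

6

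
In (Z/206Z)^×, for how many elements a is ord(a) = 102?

φ(206) = φ(2)·φ(103) = 1·102 = 102 = 2 · 3 · 17.
Since (Z/206Z)^× is cyclic of order 102, the number of elements of order d is φ(d) when d | 102 and 0 otherwise.
102 = 2 · 3 · 17 divides 102, and φ(102) = 32.

32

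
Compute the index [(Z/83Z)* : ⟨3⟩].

Since 3 ∈ (Z/83Z)^×, its order divides φ(83) = 83 − 1 = 82 = 2 · 41.
Divisors of 82: 1, 2, 41, 82.
Check 3^d mod 83 for each divisor in increasing order:
3^1 ≡ 3
3^2 ≡ 9
3^41 ≡ 1
Thus |⟨3⟩| = ord(3) = 41.
Index = |(Z/83Z)^×| / |⟨3⟩| = 82 / 41 = 2.

2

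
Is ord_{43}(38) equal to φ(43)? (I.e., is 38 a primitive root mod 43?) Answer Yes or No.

No

φ(43) = 43 − 1 = 42 = 2 · 3 · 7.
38 is a primitive root mod 43 iff 38^(φ(43)/q) ≢ 1 for every prime q | φ(43), i.e. q ∈ {2, 3, 7}.
38^21 ≡ 1 (mod 43)  [q = 2: ≡ 1 ✗]
38^14 ≡ 36 (mod 43)  [q = 3: ≢ 1 ✓]
38^6 ≡ 16 (mod 43)  [q = 7: ≢ 1 ✓]
Since 38^21 ≡ 1, the order of 38 divides 21 < 42, so 38 is not a primitive root.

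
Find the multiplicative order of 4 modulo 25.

10

Since 4 ∈ (Z/25Z)^×, its order divides φ(25) = φ(5^2) = 5·(5−1) = 20 = 2^2 · 5.
Divisors of 20: 1, 2, 4, 5, 10, 20.
Test each divisor d:
4^1 ≡ 4
4^2 ≡ 16
4^4 ≡ 6
4^5 ≡ 24
4^10 ≡ 1
Hence ord(4) = 10.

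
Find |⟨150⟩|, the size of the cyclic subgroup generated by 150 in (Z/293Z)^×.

ord(150) | φ(293) = 293 − 1 = 292 = 2^2 · 73.
Divisors of 292: 1, 2, 4, 73, 146, 292.
Compute 150^d (mod 293) for the divisors d until we hit 1:
150^1 ≡ 150
150^2 ≡ 232
150^4 ≡ 205
150^73 ≡ 1
Therefore the multiplicative order of 150 modulo 293 is 73.

73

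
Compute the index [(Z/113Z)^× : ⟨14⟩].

The order of 14 must divide φ(113) = 113 − 1 = 112 = 2^4 · 7.
Divisors of 112: 1, 2, 4, 7, 8, 14, 16, 28, 56, 112.
Compute 14^d (mod 113) for the divisors d until we hit 1:
14^1 ≡ 14 (mod 113)
14^2 ≡ 83 (mod 113)
14^4 ≡ 109 (mod 113)
14^7 ≡ 98 (mod 113)
14^8 ≡ 16 (mod 113)
14^14 ≡ 112 (mod 113)
14^16 ≡ 30 (mod 113)
14^28 ≡ 1 (mod 113) ✓
The order of 14 is 28, so the subgroup it generates has 28 elements.
The index is φ(113) / ord(14) = 112 / 28 = 4.

4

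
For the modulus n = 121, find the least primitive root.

φ(121) = φ(11^2) = 11·(11−1) = 110 = 2 · 5 · 11.
Test candidates g = 2, 3, … against the prime factors q ∈ {2, 5, 11} of φ(121): g is a generator iff g^(110/q) ≢ 1 for every such q.
g = 2: 2^55 ≡ 120; 2^22 ≡ 81; 2^10 ≡ 56 — none is 1, so 2 is a primitive root.
Hence the least primitive root of 121 is 2.

2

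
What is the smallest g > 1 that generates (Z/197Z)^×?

2

φ(197) = 197 − 1 = 196 = 2^2 · 7^2.
g is a primitive root iff g^(196/q) ≢ 1 (mod 197) for each prime q ∈ {2, 7}.
g = 2: 2^98 ≡ 196; 2^28 ≡ 104 — none is 1, so 2 is a primitive root.
Hence the least primitive root of 197 is 2.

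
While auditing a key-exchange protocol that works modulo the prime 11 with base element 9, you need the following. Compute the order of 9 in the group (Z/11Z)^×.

5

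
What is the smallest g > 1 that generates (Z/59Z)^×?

φ(59) = 59 − 1 = 58 = 2 · 29.
Test candidates g = 2, 3, … against the prime factors q ∈ {2, 29} of φ(59): g is a generator iff g^(58/q) ≢ 1 for every such q.
g = 2: 2^29 ≡ 58; 2^2 ≡ 4 — none is 1, so 2 is a primitive root.
So 2 is the smallest generator of (Z/59Z)^×.

2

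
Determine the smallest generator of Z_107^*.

2

φ(107) = 107 − 1 = 106 = 2 · 53.
Test candidates g = 2, 3, … against the prime factors q ∈ {2, 53} of φ(107): g is a generator iff g^(106/q) ≢ 1 for every such q.
g = 2: 2^53 ≡ 106; 2^2 ≡ 4 — none is 1, so 2 is a primitive root.
The smallest primitive root modulo 107 is 2.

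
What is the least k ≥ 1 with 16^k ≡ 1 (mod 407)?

45

ord(16) | φ(407) = φ(11·37) = (11−1)·(37−1) = 10·36 = 360 = 2^3 · 3^2 · 5.
Divisors of 360: 1, 2, 3, 4, 5, 6, 8, 9, 10, 12, 15, 18, 20, 24, 30, 36, 40, 45, 60, 72, 90, 120, 180, 360.
Compute 16^d (mod 407) for the divisors d until we hit 1:
16^1 ≡ 16 (mod 407)
16^2 ≡ 256 (mod 407)
16^3 ≡ 26 (mod 407)
16^4 ≡ 9 (mod 407)
16^5 ≡ 144 (mod 407)
16^6 ≡ 269 (mod 407)
16^8 ≡ 81 (mod 407)
16^9 ≡ 75 (mod 407)
16^10 ≡ 386 (mod 407)
16^12 ≡ 322 (mod 407)
16^15 ≡ 232 (mod 407)
16^18 ≡ 334 (mod 407)
16^20 ≡ 34 (mod 407)
16^24 ≡ 306 (mod 407)
16^30 ≡ 100 (mod 407)
16^36 ≡ 38 (mod 407)
16^40 ≡ 342 (mod 407)
16^45 ≡ 1 (mod 407) ✓
Therefore the multiplicative order of 16 modulo 407 is 45.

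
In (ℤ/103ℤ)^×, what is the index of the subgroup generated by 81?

The order of 81 must divide φ(103) = 103 − 1 = 102 = 2 · 3 · 17.
Divisors of 102: 1, 2, 3, 6, 17, 34, 51, 102.
Compute 81^d (mod 103) for the divisors d until we hit 1:
81^1 ≡ 81 (mod 103)
81^2 ≡ 72 (mod 103)
81^3 ≡ 64 (mod 103)
81^6 ≡ 79 (mod 103)
81^17 ≡ 1 (mod 103) ✓
Thus |⟨81⟩| = ord(81) = 17.
The index is φ(103) / ord(81) = 102 / 17 = 6.

6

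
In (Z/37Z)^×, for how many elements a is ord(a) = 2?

φ(37) = 37 − 1 = 36 = 2^2 · 3^2.
Since (Z/37Z)^× is cyclic of order 36, the number of elements of order d is φ(d) when d | 36 and 0 otherwise.
2 | 36, and φ(2) = 2 − 1 = 1.

1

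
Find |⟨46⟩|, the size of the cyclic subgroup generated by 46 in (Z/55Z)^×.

10

The order of 46 must divide φ(55) = φ(5·11) = (5−1)·(11−1) = 4·10 = 40 = 2^3 · 5.
Divisors of 40: 1, 2, 4, 5, 8, 10, 20, 40.
Compute 46^d (mod 55) for the divisors d until we hit 1:
46^1 ≡ 46
46^2 ≡ 26
46^4 ≡ 16
46^5 ≡ 21
46^8 ≡ 36
46^10 ≡ 1
Hence ord(46) = 10.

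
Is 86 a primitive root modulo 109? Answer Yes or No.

φ(109) = 109 − 1 = 108 = 2^2 · 3^3.
An element g generates (Z/109Z)^× iff g^(108/q) ≢ 1 (mod 109) for each prime q ∈ {2, 3}.
86^54 ≡ 108 (mod 109)  [q = 2: ≢ 1 ✓]
86^36 ≡ 1 (mod 109)  [q = 3: ≡ 1 ✗]
Since 86^36 ≡ 1, the order of 86 divides 36 < 108, so 86 is not a primitive root.

No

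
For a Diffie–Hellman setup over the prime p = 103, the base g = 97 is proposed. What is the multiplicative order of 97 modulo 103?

51

Since 97 ∈ (Z/103Z)^×, its order divides φ(103) = 103 − 1 = 102 = 2 · 3 · 17.
Divisors of 102: 1, 2, 3, 6, 17, 34, 51, 102.
Compute 97^d (mod 103) for the divisors d until we hit 1:
97^1 ≡ 97
97^2 ≡ 36
97^3 ≡ 93
97^6 ≡ 100
97^17 ≡ 56
97^34 ≡ 46
97^51 ≡ 1
Therefore the multiplicative order of 97 modulo 103 is 51.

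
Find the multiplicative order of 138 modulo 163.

54

ord(138) | φ(163) = 163 − 1 = 162 = 2 · 3^4.
Divisors of 162: 1, 2, 3, 6, 9, 18, 27, 54, 81, 162.
Compute 138^d (mod 163) for the divisors d until we hit 1:
138^1 ≡ 138
138^2 ≡ 136
138^3 ≡ 23
138^6 ≡ 40
138^9 ≡ 105
138^18 ≡ 104
138^27 ≡ 162
138^54 ≡ 1
Therefore the multiplicative order of 138 modulo 163 is 54.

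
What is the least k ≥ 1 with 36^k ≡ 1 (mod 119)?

8

ord(36) | φ(119) = φ(7·17) = (7−1)·(17−1) = 6·16 = 96 = 2^5 · 3.
Divisors of 96: 1, 2, 3, 4, 6, 8, 12, 16, 24, 32, 48, 96.
Test each divisor d:
36^1 ≡ 36 (mod 119)
36^2 ≡ 106 (mod 119)
36^3 ≡ 8 (mod 119)
36^4 ≡ 50 (mod 119)
36^6 ≡ 64 (mod 119)
36^8 ≡ 1 (mod 119) ✓
Therefore the multiplicative order of 36 modulo 119 is 8.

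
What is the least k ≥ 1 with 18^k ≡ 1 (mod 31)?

15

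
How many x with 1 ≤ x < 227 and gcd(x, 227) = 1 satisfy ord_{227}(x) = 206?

0

φ(227) = 227 − 1 = 226 = 2 · 113.
(Z/227Z)^× is cyclic (|G| = 226); a cyclic group of order m has exactly φ(d) elements of each order d | m, and none otherwise.
206 does not divide 226, so no element of (Z/227Z)^× has order 206.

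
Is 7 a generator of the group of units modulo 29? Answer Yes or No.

No

φ(29) = 29 − 1 = 28 = 2^2 · 7.
7 is a primitive root mod 29 iff 7^(φ(29)/q) ≢ 1 for every prime q | φ(29), i.e. q ∈ {2, 7}.
7^14 ≡ 1 (mod 29)  [q = 2: ≡ 1 ✗]
7^4 ≡ 23 (mod 29)  [q = 7: ≢ 1 ✓]
7^14 ≡ 1 shows ord(7) | 14, strictly less than φ(29); not a primitive root.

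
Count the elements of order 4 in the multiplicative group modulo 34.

2

φ(34) = φ(2)·φ(17) = 1·16 = 16 = 2^4.
Since (Z/34Z)^× is cyclic of order 16, the number of elements of order d is φ(d) when d | 16 and 0 otherwise.
4 = 2^2 divides 16, and φ(4) = 2.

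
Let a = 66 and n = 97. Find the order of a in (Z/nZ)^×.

48

By Lagrange's theorem, ord_97(66) divides φ(97) = 97 − 1 = 96 = 2^5 · 3.
Divisors of 96: 1, 2, 3, 4, 6, 8, 12, 16, 24, 32, 48, 96.
Test each divisor d:
66^1 ≡ 66
66^2 ≡ 88
66^3 ≡ 85
66^4 ≡ 81
66^6 ≡ 47
66^8 ≡ 62
66^12 ≡ 75
66^16 ≡ 61
66^24 ≡ 96
66^32 ≡ 35
66^48 ≡ 1
Therefore the multiplicative order of 66 modulo 97 is 48.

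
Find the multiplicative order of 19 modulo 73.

By Lagrange's theorem, ord_73(19) divides φ(73) = 73 − 1 = 72 = 2^3 · 3^2.
Divisors of 72: 1, 2, 3, 4, 6, 8, 9, 12, 18, 24, 36, 72.
Compute 19^d (mod 73) for the divisors d until we hit 1:
19^1 ≡ 19 (mod 73)
19^2 ≡ 69 (mod 73)
19^3 ≡ 70 (mod 73)
19^4 ≡ 16 (mod 73)
19^6 ≡ 9 (mod 73)
19^8 ≡ 37 (mod 73)
19^9 ≡ 46 (mod 73)
19^12 ≡ 8 (mod 73)
19^18 ≡ 72 (mod 73)
19^24 ≡ 64 (mod 73)
19^36 ≡ 1 (mod 73) ✓
Hence ord(19) = 36.

36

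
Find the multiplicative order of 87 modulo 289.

136

By Lagrange's theorem, ord_289(87) divides φ(289) = φ(17^2) = 17·(17−1) = 272 = 2^4 · 17.
Divisors of 272: 1, 2, 4, 8, 16, 17, 34, 68, 136, 272.
Compute 87^d (mod 289) for the divisors d until we hit 1:
87^1 ≡ 87 (mod 289)
87^2 ≡ 55 (mod 289)
87^4 ≡ 135 (mod 289)
87^8 ≡ 18 (mod 289)
87^16 ≡ 35 (mod 289)
87^17 ≡ 155 (mod 289)
87^34 ≡ 38 (mod 289)
87^68 ≡ 288 (mod 289)
87^136 ≡ 1 (mod 289) ✓
So ord_289(87) = 136.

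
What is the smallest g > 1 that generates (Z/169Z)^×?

2

φ(169) = φ(13^2) = 13·(13−1) = 156 = 2^2 · 3 · 13.
Test candidates g = 2, 3, … against the prime factors q ∈ {2, 3, 13} of φ(169): g is a generator iff g^(156/q) ≢ 1 for every such q.
g = 2: 2^78 ≡ 168; 2^52 ≡ 146; 2^12 ≡ 40 — none is 1, so 2 is a primitive root.
The smallest primitive root modulo 169 is 2.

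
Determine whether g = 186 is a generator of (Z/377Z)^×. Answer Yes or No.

No

377 = 13 · 29 is a product of two distinct odd primes, so (Z/377Z)^× ≅ (Z/13Z)^× × (Z/29Z)^× is not cyclic.
No primitive root modulo 377 exists; in particular 186 is not one.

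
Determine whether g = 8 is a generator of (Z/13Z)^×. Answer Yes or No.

φ(13) = 13 − 1 = 12 = 2^2 · 3.
8 is a primitive root mod 13 iff 8^(φ(13)/q) ≢ 1 for every prime q | φ(13), i.e. q ∈ {2, 3}.
8^6 ≡ 12 (mod 13)  [q = 2: ≢ 1 ✓]
8^4 ≡ 1 (mod 13)  [q = 3: ≡ 1 ✗]
The check at q = 3 fails, so 8 generates a proper subgroup.

No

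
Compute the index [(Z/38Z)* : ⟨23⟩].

ord(23) | φ(38) = φ(2)·φ(19) = 1·18 = 18 = 2 · 3^2.
Divisors of 18: 1, 2, 3, 6, 9, 18.
Compute 23^d (mod 38) for the divisors d until we hit 1:
23^1 ≡ 23 (mod 38)
23^2 ≡ 35 (mod 38)
23^3 ≡ 7 (mod 38)
23^6 ≡ 11 (mod 38)
23^9 ≡ 1 (mod 38) ✓
The order of 23 is 9, so the subgroup it generates has 9 elements.
Index = |(Z/38Z)^×| / |⟨23⟩| = 18 / 9 = 2.

2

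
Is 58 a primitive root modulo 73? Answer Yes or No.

Yes

φ(73) = 73 − 1 = 72 = 2^3 · 3^2.
It suffices to check that the order of 58 is not a proper divisor of 72: compute 58^(72/q) for q ∈ {2, 3}.
58^36 ≡ 72 (mod 73)  [q = 2: ≢ 1 ✓]
58^24 ≡ 8 (mod 73)  [q = 3: ≢ 1 ✓]
All checks pass, so 58 has order 72 and is a primitive root modulo 73.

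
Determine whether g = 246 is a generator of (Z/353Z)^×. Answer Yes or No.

φ(353) = 353 − 1 = 352 = 2^5 · 11.
246 is a primitive root mod 353 iff 246^(φ(353)/q) ≢ 1 for every prime q | φ(353), i.e. q ∈ {2, 11}.
246^176 ≡ 352 (mod 353)  [q = 2: ≢ 1 ✓]
246^32 ≡ 231 (mod 353)  [q = 11: ≢ 1 ✓]
None equal 1, so ord_353(246) = 352: 246 is a primitive root.

Yes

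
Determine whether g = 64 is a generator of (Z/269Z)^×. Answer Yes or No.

φ(269) = 269 − 1 = 268 = 2^2 · 67.
It suffices to check that the order of 64 is not a proper divisor of 268: compute 64^(268/q) for q ∈ {2, 67}.
64^134 ≡ 1 (mod 269)  [q = 2: ≡ 1 ✗]
64^4 ≡ 224 (mod 269)  [q = 67: ≢ 1 ✓]
The check at q = 2 fails, so 64 generates a proper subgroup.

No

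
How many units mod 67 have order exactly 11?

φ(67) = 67 − 1 = 66 = 2 · 3 · 11.
Since (Z/67Z)^× is cyclic of order 66, the number of elements of order d is φ(d) when d | 66 and 0 otherwise.
11 | 66, and φ(11) = 11 − 1 = 10.

10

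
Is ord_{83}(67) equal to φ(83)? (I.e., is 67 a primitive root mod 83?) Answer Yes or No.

Yes

φ(83) = 83 − 1 = 82 = 2 · 41.
An element g generates (Z/83Z)^× iff g^(82/q) ≢ 1 (mod 83) for each prime q ∈ {2, 41}.
67^41 ≡ 82 (mod 83)  [q = 2: ≢ 1 ✓]
67^2 ≡ 7 (mod 83)  [q = 41: ≢ 1 ✓]
All checks pass, so 67 has order 82 and is a primitive root modulo 83.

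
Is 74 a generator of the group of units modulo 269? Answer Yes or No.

Yes

φ(269) = 269 − 1 = 268 = 2^2 · 67.
An element g generates (Z/269Z)^× iff g^(268/q) ≢ 1 (mod 269) for each prime q ∈ {2, 67}.
74^134 ≡ 268 (mod 269)  [q = 2: ≢ 1 ✓]
74^4 ≡ 70 (mod 269)  [q = 67: ≢ 1 ✓]
All checks pass, so 74 has order 268 and is a primitive root modulo 269.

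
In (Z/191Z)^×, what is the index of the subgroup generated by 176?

Since 176 ∈ (Z/191Z)^×, its order divides φ(191) = 191 − 1 = 190 = 2 · 5 · 19.
Divisors of 190: 1, 2, 5, 10, 19, 38, 95, 190.
Check 176^d mod 191 for each divisor in increasing order:
176^1 ≡ 176
176^2 ≡ 34
176^5 ≡ 41
176^10 ≡ 153
176^19 ≡ 82
176^38 ≡ 39
176^95 ≡ 190
176^190 ≡ 1
Thus |⟨176⟩| = ord(176) = 190.
[(Z/191Z)^× : ⟨176⟩] = 190/190 = 1.

1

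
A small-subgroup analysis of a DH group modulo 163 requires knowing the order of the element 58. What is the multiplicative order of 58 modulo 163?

3

Since 58 ∈ (Z/163Z)^×, its order divides φ(163) = 163 − 1 = 162 = 2 · 3^4.
Divisors of 162: 1, 2, 3, 6, 9, 18, 27, 54, 81, 162.
Evaluate successive powers at the divisors of 162:
58^1 ≡ 58 (mod 163)
58^2 ≡ 104 (mod 163)
58^3 ≡ 1 (mod 163) ✓
Hence ord(58) = 3.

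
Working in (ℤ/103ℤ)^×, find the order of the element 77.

102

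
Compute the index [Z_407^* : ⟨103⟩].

The order of 103 must divide φ(407) = φ(11·37) = (11−1)·(37−1) = 10·36 = 360 = 2^3 · 3^2 · 5.
Divisors of 360: 1, 2, 3, 4, 5, 6, 8, 9, 10, 12, 15, 18, 20, 24, 30, 36, 40, 45, 60, 72, 90, 120, 180, 360.
Evaluate successive powers at the divisors of 360:
103^1 ≡ 103 (mod 407)
103^2 ≡ 27 (mod 407)
103^3 ≡ 339 (mod 407)
103^4 ≡ 322 (mod 407)
103^5 ≡ 199 (mod 407)
103^6 ≡ 147 (mod 407)
103^8 ≡ 306 (mod 407)
103^9 ≡ 179 (mod 407)
103^10 ≡ 122 (mod 407)
103^12 ≡ 38 (mod 407)
103^15 ≡ 265 (mod 407)
103^18 ≡ 295 (mod 407)
103^20 ≡ 232 (mod 407)
103^24 ≡ 223 (mod 407)
103^30 ≡ 221 (mod 407)
103^36 ≡ 334 (mod 407)
103^40 ≡ 100 (mod 407)
103^45 ≡ 364 (mod 407)
103^60 ≡ 1 (mod 407) ✓
So ord_407(103) = 60, hence |⟨103⟩| = 60.
[(Z/407Z)^× : ⟨103⟩] = 360/60 = 6.

6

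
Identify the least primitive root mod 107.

φ(107) = 107 − 1 = 106 = 2 · 53.
Test candidates g = 2, 3, … against the prime factors q ∈ {2, 53} of φ(107): g is a generator iff g^(106/q) ≢ 1 for every such q.
g = 2: 2^53 ≡ 106; 2^2 ≡ 4 — none is 1, so 2 is a primitive root.
So 2 is the smallest generator of (Z/107Z)^×.

2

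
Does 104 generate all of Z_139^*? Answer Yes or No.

Yes

φ(139) = 139 − 1 = 138 = 2 · 3 · 23.
104 is a primitive root mod 139 iff 104^(φ(139)/q) ≢ 1 for every prime q | φ(139), i.e. q ∈ {2, 3, 23}.
104^69 ≡ 138 (mod 139)  [q = 2: ≢ 1 ✓]
104^46 ≡ 96 (mod 139)  [q = 3: ≢ 1 ✓]
104^6 ≡ 77 (mod 139)  [q = 23: ≢ 1 ✓]
All checks pass, so 104 has order 138 and is a primitive root modulo 139.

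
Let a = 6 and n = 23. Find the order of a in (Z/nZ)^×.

11

Since 6 ∈ (Z/23Z)^×, its order divides φ(23) = 23 − 1 = 22 = 2 · 11.
Divisors of 22: 1, 2, 11, 22.
Test each divisor d:
6^1 ≡ 6 (mod 23)
6^2 ≡ 13 (mod 23)
6^11 ≡ 1 (mod 23) ✓
So ord_23(6) = 11.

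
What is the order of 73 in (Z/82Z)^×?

4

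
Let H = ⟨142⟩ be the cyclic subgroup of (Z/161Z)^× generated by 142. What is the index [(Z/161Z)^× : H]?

4

The order of 142 must divide φ(161) = φ(7·23) = (7−1)·(23−1) = 6·22 = 132 = 2^2 · 3 · 11.
Divisors of 132: 1, 2, 3, 4, 6, 11, 12, 22, 33, 44, 66, 132.
Compute 142^d (mod 161) for the divisors d until we hit 1:
142^1 ≡ 142
142^2 ≡ 39
142^3 ≡ 64
142^4 ≡ 72
142^6 ≡ 71
142^11 ≡ 116
142^12 ≡ 50
142^22 ≡ 93
142^33 ≡ 1
Thus |⟨142⟩| = ord(142) = 33.
[(Z/161Z)^× : ⟨142⟩] = 132/33 = 4.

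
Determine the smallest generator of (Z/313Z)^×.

10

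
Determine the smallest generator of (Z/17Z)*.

φ(17) = 17 − 1 = 16 = 2^4.
Test candidates g = 2, 3, … against the prime factors q ∈ {2} of φ(17): g is a generator iff g^(16/q) ≢ 1 for every such q.
g = 2: 2^8 ≡ 1 — hits 1, so not a primitive root.
g = 3: 3^8 ≡ 16 — none is 1, so 3 is a primitive root.
So 3 is the smallest generator of (Z/17Z)^×.

3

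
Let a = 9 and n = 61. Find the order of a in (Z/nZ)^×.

Since 9 ∈ (Z/61Z)^×, its order divides φ(61) = 61 − 1 = 60 = 2^2 · 3 · 5.
Divisors of 60: 1, 2, 3, 4, 5, 6, 10, 12, 15, 20, 30, 60.
Test each divisor d:
9^1 ≡ 9 (mod 61)
9^2 ≡ 20 (mod 61)
9^3 ≡ 58 (mod 61)
9^4 ≡ 34 (mod 61)
9^5 ≡ 1 (mod 61) ✓
Therefore the multiplicative order of 9 modulo 61 is 5.

5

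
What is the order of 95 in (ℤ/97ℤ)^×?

48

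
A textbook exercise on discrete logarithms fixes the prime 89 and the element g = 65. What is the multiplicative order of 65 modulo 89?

Since 65 ∈ (Z/89Z)^×, its order divides φ(89) = 89 − 1 = 88 = 2^3 · 11.
Divisors of 88: 1, 2, 4, 8, 11, 22, 44, 88.
Check 65^d mod 89 for each divisor in increasing order:
65^1 ≡ 65 (mod 89)
65^2 ≡ 42 (mod 89)
65^4 ≡ 73 (mod 89)
65^8 ≡ 78 (mod 89)
65^11 ≡ 52 (mod 89)
65^22 ≡ 34 (mod 89)
65^44 ≡ 88 (mod 89)
65^88 ≡ 1 (mod 89) ✓
Therefore the multiplicative order of 65 modulo 89 is 88.

88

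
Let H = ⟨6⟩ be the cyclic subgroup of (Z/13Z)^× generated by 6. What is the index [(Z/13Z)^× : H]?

1

ord(6) | φ(13) = 13 − 1 = 12 = 2^2 · 3.
Divisors of 12: 1, 2, 3, 4, 6, 12.
Test each divisor d:
6^1 ≡ 6 (mod 13)
6^2 ≡ 10 (mod 13)
6^3 ≡ 8 (mod 13)
6^4 ≡ 9 (mod 13)
6^6 ≡ 12 (mod 13)
6^12 ≡ 1 (mod 13) ✓
The order of 6 is 12, so the subgroup it generates has 12 elements.
The index is φ(13) / ord(6) = 12 / 12 = 1.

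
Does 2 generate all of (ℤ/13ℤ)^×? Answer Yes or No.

Yes

φ(13) = 13 − 1 = 12 = 2^2 · 3.
2 is a primitive root mod 13 iff 2^(φ(13)/q) ≢ 1 for every prime q | φ(13), i.e. q ∈ {2, 3}.
2^6 ≡ 12 (mod 13)  [q = 2: ≢ 1 ✓]
2^4 ≡ 3 (mod 13)  [q = 3: ≢ 1 ✓]
Every test exponent gives a nontrivial residue, hence 2 generates the full group.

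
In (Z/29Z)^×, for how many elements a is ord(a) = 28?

12

φ(29) = 29 − 1 = 28 = 2^2 · 7.
(Z/29Z)^× is cyclic (|G| = 28); a cyclic group of order m has exactly φ(d) elements of each order d | m, and none otherwise.
28 = 2^2 · 7 divides 28, and φ(28) = 12.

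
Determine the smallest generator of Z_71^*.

φ(71) = 71 − 1 = 70 = 2 · 5 · 7.
g is a primitive root iff g^(70/q) ≢ 1 (mod 71) for each prime q ∈ {2, 5, 7}.
g = 2: 2^35 ≡ 1 — hits 1, so not a primitive root.
g = 3: 3^35 ≡ 1 — hits 1, so not a primitive root.
g = 4: 4^35 ≡ 1 — hits 1, so not a primitive root.
g = 5: 5^35 ≡ 1 — hits 1, so not a primitive root.
g = 6: 6^35 ≡ 1 — hits 1, so not a primitive root.
g = 7: 7^35 ≡ 70; 7^14 ≡ 54; 7^10 ≡ 45 — none is 1, so 7 is a primitive root.
So 7 is the smallest generator of (Z/71Z)^×.

7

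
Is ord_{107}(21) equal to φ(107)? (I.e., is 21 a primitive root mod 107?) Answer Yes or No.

Yes

φ(107) = 107 − 1 = 106 = 2 · 53.
21 is a primitive root mod 107 iff 21^(φ(107)/q) ≢ 1 for every prime q | φ(107), i.e. q ∈ {2, 53}.
21^53 ≡ 106 (mod 107)  [q = 2: ≢ 1 ✓]
21^2 ≡ 13 (mod 107)  [q = 53: ≢ 1 ✓]
All checks pass, so 21 has order 106 and is a primitive root modulo 107.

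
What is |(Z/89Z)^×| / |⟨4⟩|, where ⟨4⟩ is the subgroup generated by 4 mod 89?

8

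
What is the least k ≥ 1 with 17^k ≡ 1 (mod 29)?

4

The order of 17 must divide φ(29) = 29 − 1 = 28 = 2^2 · 7.
Divisors of 28: 1, 2, 4, 7, 14, 28.
Test each divisor d:
17^1 ≡ 17
17^2 ≡ 28
17^4 ≡ 1
Therefore the multiplicative order of 17 modulo 29 is 4.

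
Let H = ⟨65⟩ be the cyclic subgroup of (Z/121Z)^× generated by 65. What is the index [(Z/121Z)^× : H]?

5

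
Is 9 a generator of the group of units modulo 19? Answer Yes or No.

φ(19) = 19 − 1 = 18 = 2 · 3^2.
An element g generates (Z/19Z)^× iff g^(18/q) ≢ 1 (mod 19) for each prime q ∈ {2, 3}.
9^9 ≡ 1 (mod 19)  [q = 2: ≡ 1 ✗]
9^6 ≡ 11 (mod 19)  [q = 3: ≢ 1 ✓]
The check at q = 2 fails, so 9 generates a proper subgroup.

No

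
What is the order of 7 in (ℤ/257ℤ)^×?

ord(7) | φ(257) = 257 − 1 = 256 = 2^8.
Divisors of 256: 1, 2, 4, 8, 16, 32, 64, 128, 256.
Test each divisor d:
7^1 ≡ 7 (mod 257)
7^2 ≡ 49 (mod 257)
7^4 ≡ 88 (mod 257)
7^8 ≡ 34 (mod 257)
7^16 ≡ 128 (mod 257)
7^32 ≡ 193 (mod 257)
7^64 ≡ 241 (mod 257)
7^128 ≡ 256 (mod 257)
7^256 ≡ 1 (mod 257) ✓
Therefore the multiplicative order of 7 modulo 257 is 256.

256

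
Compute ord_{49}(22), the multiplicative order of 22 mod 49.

The order of 22 must divide φ(49) = φ(7^2) = 7·(7−1) = 42 = 2 · 3 · 7.
Divisors of 42: 1, 2, 3, 6, 7, 14, 21, 42.
Check 22^d mod 49 for each divisor in increasing order:
22^1 ≡ 22 (mod 49)
22^2 ≡ 43 (mod 49)
22^3 ≡ 15 (mod 49)
22^6 ≡ 29 (mod 49)
22^7 ≡ 1 (mod 49) ✓
Therefore the multiplicative order of 22 modulo 49 is 7.

7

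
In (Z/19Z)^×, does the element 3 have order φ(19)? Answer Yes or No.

φ(19) = 19 − 1 = 18 = 2 · 3^2.
Test 3^(18/q) mod 19 for each prime factor q of 18:
3^9 ≡ 18 (mod 19)  [q = 2: ≢ 1 ✓]
3^6 ≡ 7 (mod 19)  [q = 3: ≢ 1 ✓]
None equal 1, so ord_19(3) = 18: 3 is a primitive root.

Yes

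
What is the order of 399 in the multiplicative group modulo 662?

55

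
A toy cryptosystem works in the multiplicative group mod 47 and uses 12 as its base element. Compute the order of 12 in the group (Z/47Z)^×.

23

ord(12) | φ(47) = 47 − 1 = 46 = 2 · 23.
Divisors of 46: 1, 2, 23, 46.
Test each divisor d:
12^1 ≡ 12
12^2 ≡ 3
12^23 ≡ 1
So ord_47(12) = 23.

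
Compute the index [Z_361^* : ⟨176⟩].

By Lagrange's theorem, ord_361(176) divides φ(361) = φ(19^2) = 19·(19−1) = 342 = 2 · 3^2 · 19.
Divisors of 342: 1, 2, 3, 6, 9, 18, 19, 38, 57, 114, 171, 342.
Check 176^d mod 361 for each divisor in increasing order:
176^1 ≡ 176
176^2 ≡ 291
176^3 ≡ 315
176^6 ≡ 311
176^9 ≡ 134
176^18 ≡ 267
176^19 ≡ 62
176^38 ≡ 234
176^57 ≡ 68
176^114 ≡ 292
176^171 ≡ 1
Thus |⟨176⟩| = ord(176) = 171.
[(Z/361Z)^× : ⟨176⟩] = 342/171 = 2.

2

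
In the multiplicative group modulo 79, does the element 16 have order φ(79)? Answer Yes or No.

φ(79) = 79 − 1 = 78 = 2 · 3 · 13.
Test 16^(78/q) mod 79 for each prime factor q of 78:
16^39 ≡ 1 (mod 79)  [q = 2: ≡ 1 ✗]
16^26 ≡ 23 (mod 79)  [q = 3: ≢ 1 ✓]
16^6 ≡ 65 (mod 79)  [q = 13: ≢ 1 ✓]
16^39 ≡ 1 shows ord(16) | 39, strictly less than φ(79); not a primitive root.

No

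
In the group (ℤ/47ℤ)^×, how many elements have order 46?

φ(47) = 47 − 1 = 46 = 2 · 23.
Since (Z/47Z)^× is cyclic of order 46, the number of elements of order d is φ(d) when d | 46 and 0 otherwise.
46 = 2 · 23 divides 46, and φ(46) = 22.

22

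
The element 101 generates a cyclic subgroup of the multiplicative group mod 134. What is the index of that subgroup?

1

ord(101) | φ(134) = φ(2)·φ(67) = 1·66 = 66 = 2 · 3 · 11.
Divisors of 66: 1, 2, 3, 6, 11, 22, 33, 66.
Evaluate successive powers at the divisors of 66:
101^1 ≡ 101
101^2 ≡ 17
101^3 ≡ 109
101^6 ≡ 89
101^11 ≡ 97
101^22 ≡ 29
101^33 ≡ 133
101^66 ≡ 1
So ord_134(101) = 66, hence |⟨101⟩| = 66.
The index is φ(134) / ord(101) = 66 / 66 = 1.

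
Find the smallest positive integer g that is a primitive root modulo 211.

2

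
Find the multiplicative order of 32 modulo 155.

Since 32 ∈ (Z/155Z)^×, its order divides φ(155) = φ(5·31) = (5−1)·(31−1) = 4·30 = 120 = 2^3 · 3 · 5.
Divisors of 120: 1, 2, 3, 4, 5, 6, 8, 10, 12, 15, 20, 24, 30, 40, 60, 120.
Compute 32^d (mod 155) for the divisors d until we hit 1:
32^1 ≡ 32
32^2 ≡ 94
32^3 ≡ 63
32^4 ≡ 1
So ord_155(32) = 4.

4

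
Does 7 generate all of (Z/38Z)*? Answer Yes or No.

φ(38) = φ(2)·φ(19) = 1·18 = 18 = 2 · 3^2.
It suffices to check that the order of 7 is not a proper divisor of 18: compute 7^(18/q) for q ∈ {2, 3}.
7^9 ≡ 1 (mod 38)  [q = 2: ≡ 1 ✗]
7^6 ≡ 1 (mod 38)  [q = 3: ≡ 1 ✗]
The check at q = 2 fails, so 7 generates a proper subgroup.

No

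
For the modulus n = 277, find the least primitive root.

φ(277) = 277 − 1 = 276 = 2^2 · 3 · 23.
g is a primitive root iff g^(276/q) ≢ 1 (mod 277) for each prime q ∈ {2, 3, 23}.
g = 2: 2^138 ≡ 276; 2^92 ≡ 1 — hits 1, so not a primitive root.
g = 3: 3^138 ≡ 1 — hits 1, so not a primitive root.
g = 4: 4^138 ≡ 1 — hits 1, so not a primitive root.
g = 5: 5^138 ≡ 276; 5^92 ≡ 116; 5^12 ≡ 27 — none is 1, so 5 is a primitive root.
Hence the least primitive root of 277 is 5.

5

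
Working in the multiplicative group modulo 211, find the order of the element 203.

ord(203) | φ(211) = 211 − 1 = 210 = 2 · 3 · 5 · 7.
Divisors of 210: 1, 2, 3, 5, 6, 7, 10, 14, 15, 21, 30, 35, 42, 70, 105, 210.
Check 203^d mod 211 for each divisor in increasing order:
203^1 ≡ 203 (mod 211)
203^2 ≡ 64 (mod 211)
203^3 ≡ 121 (mod 211)
203^5 ≡ 148 (mod 211)
203^6 ≡ 82 (mod 211)
203^7 ≡ 188 (mod 211)
203^10 ≡ 171 (mod 211)
203^14 ≡ 107 (mod 211)
203^15 ≡ 199 (mod 211)
203^21 ≡ 71 (mod 211)
203^30 ≡ 144 (mod 211)
203^35 ≡ 1 (mod 211) ✓
The smallest such exponent is 35, so the order of 203 is 35.

35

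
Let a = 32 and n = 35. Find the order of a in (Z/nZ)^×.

12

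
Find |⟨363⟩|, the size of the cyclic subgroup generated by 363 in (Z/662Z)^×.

6

By Lagrange's theorem, ord_662(363) divides φ(662) = φ(2)·φ(331) = 1·330 = 330 = 2 · 3 · 5 · 11.
Divisors of 330: 1, 2, 3, 5, 6, 10, 11, 15, 22, 30, 33, 55, 66, 110, 165, 330.
Evaluate successive powers at the divisors of 330:
363^1 ≡ 363
363^2 ≡ 31
363^3 ≡ 661
363^5 ≡ 631
363^6 ≡ 1
So ord_662(363) = 6.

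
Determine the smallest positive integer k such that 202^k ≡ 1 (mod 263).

262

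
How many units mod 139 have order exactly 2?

φ(139) = 139 − 1 = 138 = 2 · 3 · 23.
(Z/139Z)^× is cyclic (|G| = 138); a cyclic group of order m has exactly φ(d) elements of each order d | m, and none otherwise.
2 | 138, and φ(2) = 2 − 1 = 1.

1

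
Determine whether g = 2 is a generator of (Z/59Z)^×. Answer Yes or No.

Yes

φ(59) = 59 − 1 = 58 = 2 · 29.
An element g generates (Z/59Z)^× iff g^(58/q) ≢ 1 (mod 59) for each prime q ∈ {2, 29}.
2^29 ≡ 58 (mod 59)  [q = 2: ≢ 1 ✓]
2^2 ≡ 4 (mod 59)  [q = 29: ≢ 1 ✓]
All checks pass, so 2 has order 58 and is a primitive root modulo 59.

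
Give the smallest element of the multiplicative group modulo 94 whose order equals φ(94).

5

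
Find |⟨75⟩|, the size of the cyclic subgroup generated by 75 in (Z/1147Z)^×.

30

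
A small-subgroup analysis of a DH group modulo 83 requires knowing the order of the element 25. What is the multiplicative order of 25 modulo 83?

41

Since 25 ∈ (Z/83Z)^×, its order divides φ(83) = 83 − 1 = 82 = 2 · 41.
Divisors of 82: 1, 2, 41, 82.
Test each divisor d:
25^1 ≡ 25 (mod 83)
25^2 ≡ 44 (mod 83)
25^41 ≡ 1 (mod 83) ✓
So ord_83(25) = 41.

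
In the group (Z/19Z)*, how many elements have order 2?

1

φ(19) = 19 − 1 = 18 = 2 · 3^2.
Since (Z/19Z)^× is cyclic of order 18, the number of elements of order d is φ(d) when d | 18 and 0 otherwise.
2 | 18, and φ(2) = 2 − 1 = 1.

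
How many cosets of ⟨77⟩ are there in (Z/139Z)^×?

6

The order of 77 must divide φ(139) = 139 − 1 = 138 = 2 · 3 · 23.
Divisors of 138: 1, 2, 3, 6, 23, 46, 69, 138.
Compute 77^d (mod 139) for the divisors d until we hit 1:
77^1 ≡ 77 (mod 139)
77^2 ≡ 91 (mod 139)
77^3 ≡ 57 (mod 139)
77^6 ≡ 52 (mod 139)
77^23 ≡ 1 (mod 139) ✓
The order of 77 is 23, so the subgroup it generates has 23 elements.
Index = |(Z/139Z)^×| / |⟨77⟩| = 138 / 23 = 6.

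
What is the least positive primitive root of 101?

φ(101) = 101 − 1 = 100 = 2^2 · 5^2.
g is a primitive root iff g^(100/q) ≢ 1 (mod 101) for each prime q ∈ {2, 5}.
g = 2: 2^50 ≡ 100; 2^20 ≡ 95 — none is 1, so 2 is a primitive root.
So 2 is the smallest generator of (Z/101Z)^×.

2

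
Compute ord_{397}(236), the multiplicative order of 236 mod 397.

396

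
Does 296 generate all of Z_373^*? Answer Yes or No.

φ(373) = 373 − 1 = 372 = 2^2 · 3 · 31.
It suffices to check that the order of 296 is not a proper divisor of 372: compute 296^(372/q) for q ∈ {2, 3, 31}.
296^186 ≡ 372 (mod 373)  [q = 2: ≢ 1 ✓]
296^124 ≡ 88 (mod 373)  [q = 3: ≢ 1 ✓]
296^12 ≡ 144 (mod 373)  [q = 31: ≢ 1 ✓]
Every test exponent gives a nontrivial residue, hence 296 generates the full group.

Yes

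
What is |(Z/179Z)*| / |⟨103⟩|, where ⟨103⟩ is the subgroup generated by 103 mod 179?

1

By Lagrange's theorem, ord_179(103) divides φ(179) = 179 − 1 = 178 = 2 · 89.
Divisors of 178: 1, 2, 89, 178.
Evaluate successive powers at the divisors of 178:
103^1 ≡ 103 (mod 179)
103^2 ≡ 48 (mod 179)
103^89 ≡ 178 (mod 179)
103^178 ≡ 1 (mod 179) ✓
The order of 103 is 178, so the subgroup it generates has 178 elements.
[(Z/179Z)^× : ⟨103⟩] = 178/178 = 1.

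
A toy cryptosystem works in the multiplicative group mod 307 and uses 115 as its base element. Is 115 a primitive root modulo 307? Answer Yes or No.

φ(307) = 307 − 1 = 306 = 2 · 3^2 · 17.
An element g generates (Z/307Z)^× iff g^(306/q) ≢ 1 (mod 307) for each prime q ∈ {2, 3, 17}.
115^153 ≡ 1 (mod 307)  [q = 2: ≡ 1 ✗]
115^102 ≡ 1 (mod 307)  [q = 3: ≡ 1 ✗]
115^18 ≡ 115 (mod 307)  [q = 17: ≢ 1 ✓]
115^153 ≡ 1 shows ord(115) | 153, strictly less than φ(307); not a primitive root.

No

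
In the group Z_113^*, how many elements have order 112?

48

φ(113) = 113 − 1 = 112 = 2^4 · 7.
Since (Z/113Z)^× is cyclic of order 112, the number of elements of order d is φ(d) when d | 112 and 0 otherwise.
112 = 2^4 · 7 divides 112, and φ(112) = 48.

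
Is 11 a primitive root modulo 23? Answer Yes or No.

Yes

φ(23) = 23 − 1 = 22 = 2 · 11.
11 is a primitive root mod 23 iff 11^(φ(23)/q) ≢ 1 for every prime q | φ(23), i.e. q ∈ {2, 11}.
11^11 ≡ 22 (mod 23)  [q = 2: ≢ 1 ✓]
11^2 ≡ 6 (mod 23)  [q = 11: ≢ 1 ✓]
All checks pass, so 11 has order 22 and is a primitive root modulo 23.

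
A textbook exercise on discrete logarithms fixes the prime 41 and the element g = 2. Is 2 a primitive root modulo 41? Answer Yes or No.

No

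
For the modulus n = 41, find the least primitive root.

6

φ(41) = 41 − 1 = 40 = 2^3 · 5.
Test candidates g = 2, 3, … against the prime factors q ∈ {2, 5} of φ(41): g is a generator iff g^(40/q) ≢ 1 for every such q.
g = 2: 2^20 ≡ 1 — hits 1, so not a primitive root.
g = 3: 3^20 ≡ 40; 3^8 ≡ 1 — hits 1, so not a primitive root.
g = 4: 4^20 ≡ 1 — hits 1, so not a primitive root.
g = 5: 5^20 ≡ 1 — hits 1, so not a primitive root.
g = 6: 6^20 ≡ 40; 6^8 ≡ 10 — none is 1, so 6 is a primitive root.
So 6 is the smallest generator of (Z/41Z)^×.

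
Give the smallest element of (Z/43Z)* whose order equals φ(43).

3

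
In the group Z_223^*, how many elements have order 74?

φ(223) = 223 − 1 = 222 = 2 · 3 · 37.
(Z/223Z)^× is cyclic (|G| = 222); a cyclic group of order m has exactly φ(d) elements of each order d | m, and none otherwise.
74 = 2 · 37 divides 222, and φ(74) = 36.

36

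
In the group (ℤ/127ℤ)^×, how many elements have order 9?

6

φ(127) = 127 − 1 = 126 = 2 · 3^2 · 7.
Since (Z/127Z)^× is cyclic of order 126, the number of elements of order d is φ(d) when d | 126 and 0 otherwise.
9 = 3^2 divides 126, and φ(9) = 6.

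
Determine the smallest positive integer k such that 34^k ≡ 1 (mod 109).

Since 34 ∈ (Z/109Z)^×, its order divides φ(109) = 109 − 1 = 108 = 2^2 · 3^3.
Divisors of 108: 1, 2, 3, 4, 6, 9, 12, 18, 27, 36, 54, 108.
Compute 34^d (mod 109) for the divisors d until we hit 1:
34^1 ≡ 34 (mod 109)
34^2 ≡ 66 (mod 109)
34^3 ≡ 64 (mod 109)
34^4 ≡ 105 (mod 109)
34^6 ≡ 63 (mod 109)
34^9 ≡ 108 (mod 109)
34^12 ≡ 45 (mod 109)
34^18 ≡ 1 (mod 109) ✓
The smallest such exponent is 18, so the order of 34 is 18.

18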